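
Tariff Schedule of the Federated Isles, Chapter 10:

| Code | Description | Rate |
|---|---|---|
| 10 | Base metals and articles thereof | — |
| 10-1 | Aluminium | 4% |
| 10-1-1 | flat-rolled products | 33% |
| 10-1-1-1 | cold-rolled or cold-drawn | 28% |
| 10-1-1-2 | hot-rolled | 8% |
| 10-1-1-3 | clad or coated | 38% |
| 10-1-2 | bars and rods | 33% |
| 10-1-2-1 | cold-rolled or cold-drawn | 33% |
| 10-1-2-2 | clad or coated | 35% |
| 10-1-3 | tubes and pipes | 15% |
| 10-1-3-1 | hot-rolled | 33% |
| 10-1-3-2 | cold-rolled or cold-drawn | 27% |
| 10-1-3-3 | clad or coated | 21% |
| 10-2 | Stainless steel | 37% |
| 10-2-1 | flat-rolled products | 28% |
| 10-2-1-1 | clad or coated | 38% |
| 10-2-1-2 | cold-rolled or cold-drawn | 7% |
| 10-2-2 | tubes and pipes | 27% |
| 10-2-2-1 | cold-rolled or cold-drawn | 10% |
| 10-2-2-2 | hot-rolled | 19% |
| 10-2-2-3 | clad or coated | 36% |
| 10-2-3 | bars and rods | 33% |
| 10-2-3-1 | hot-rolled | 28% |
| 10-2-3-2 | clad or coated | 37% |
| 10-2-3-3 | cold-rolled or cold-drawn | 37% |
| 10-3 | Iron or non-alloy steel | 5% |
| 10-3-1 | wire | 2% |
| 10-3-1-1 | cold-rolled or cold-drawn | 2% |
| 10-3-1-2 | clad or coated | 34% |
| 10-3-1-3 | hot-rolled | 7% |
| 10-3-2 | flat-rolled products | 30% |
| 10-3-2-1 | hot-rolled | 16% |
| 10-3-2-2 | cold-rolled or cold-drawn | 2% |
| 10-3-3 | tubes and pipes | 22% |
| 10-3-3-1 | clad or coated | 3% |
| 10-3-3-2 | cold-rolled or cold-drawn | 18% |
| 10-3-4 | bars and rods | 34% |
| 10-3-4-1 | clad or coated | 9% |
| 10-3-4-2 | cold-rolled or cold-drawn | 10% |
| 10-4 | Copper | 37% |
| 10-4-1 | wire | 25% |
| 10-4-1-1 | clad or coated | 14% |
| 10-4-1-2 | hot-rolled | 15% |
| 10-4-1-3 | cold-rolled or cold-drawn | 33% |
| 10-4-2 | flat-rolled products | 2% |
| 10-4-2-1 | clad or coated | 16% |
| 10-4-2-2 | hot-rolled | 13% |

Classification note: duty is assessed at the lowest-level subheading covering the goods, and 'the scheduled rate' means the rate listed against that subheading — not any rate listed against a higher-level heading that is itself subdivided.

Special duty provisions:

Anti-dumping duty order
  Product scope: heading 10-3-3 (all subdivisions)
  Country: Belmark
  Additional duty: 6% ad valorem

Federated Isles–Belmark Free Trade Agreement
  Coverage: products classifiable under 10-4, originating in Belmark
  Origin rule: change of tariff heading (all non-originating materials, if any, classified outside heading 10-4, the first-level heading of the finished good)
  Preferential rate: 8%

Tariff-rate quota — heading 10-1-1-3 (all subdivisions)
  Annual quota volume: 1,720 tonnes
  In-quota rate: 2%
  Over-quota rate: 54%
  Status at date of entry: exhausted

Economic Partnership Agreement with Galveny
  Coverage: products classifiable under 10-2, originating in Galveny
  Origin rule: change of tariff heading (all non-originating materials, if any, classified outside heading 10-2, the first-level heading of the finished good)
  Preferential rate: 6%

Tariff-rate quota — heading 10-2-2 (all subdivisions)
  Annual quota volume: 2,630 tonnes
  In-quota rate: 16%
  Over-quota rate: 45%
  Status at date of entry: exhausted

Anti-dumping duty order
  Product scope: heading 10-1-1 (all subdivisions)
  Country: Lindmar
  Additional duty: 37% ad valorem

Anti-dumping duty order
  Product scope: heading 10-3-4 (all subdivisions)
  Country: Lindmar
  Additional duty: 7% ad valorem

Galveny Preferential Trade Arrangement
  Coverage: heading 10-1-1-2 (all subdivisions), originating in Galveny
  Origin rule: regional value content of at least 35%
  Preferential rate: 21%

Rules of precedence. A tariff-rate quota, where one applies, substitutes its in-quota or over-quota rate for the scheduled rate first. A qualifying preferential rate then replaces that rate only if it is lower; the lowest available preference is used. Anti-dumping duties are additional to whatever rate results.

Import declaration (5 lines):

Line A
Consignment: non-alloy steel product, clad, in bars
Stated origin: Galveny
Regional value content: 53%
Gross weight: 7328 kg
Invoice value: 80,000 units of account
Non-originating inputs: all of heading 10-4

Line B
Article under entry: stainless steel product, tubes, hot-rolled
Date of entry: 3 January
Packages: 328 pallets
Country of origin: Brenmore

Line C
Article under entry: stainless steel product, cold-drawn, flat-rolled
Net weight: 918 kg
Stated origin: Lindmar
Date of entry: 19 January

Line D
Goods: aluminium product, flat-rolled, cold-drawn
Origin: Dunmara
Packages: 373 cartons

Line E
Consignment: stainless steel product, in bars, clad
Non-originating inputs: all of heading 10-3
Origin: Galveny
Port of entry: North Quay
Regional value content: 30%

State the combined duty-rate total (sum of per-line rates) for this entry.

95%

Line A: non-alloy steel → 10-3; in bars → 10-3-4; clad → 10-3-4-1. Scheduled 9%. Galveny agreement on 10-2: 10-3-4-1 not covered; Galveny agreement on 10-1-1-2: 10-3-4-1 not covered. → 9%.
Line B: stainless steel → 10-2; tubes → 10-2-2; hot-rolled → 10-2-2-2. Scheduled 19%. quota on 10-2-2 exhausted → over-quota 45%. → 45%.
Line C: stainless steel → 10-2; flat-rolled → 10-2-1; cold-drawn → 10-2-1-2. Scheduled 7%. No special measure applies. → 7%.
Line D: aluminium → 10-1; flat-rolled → 10-1-1; cold-drawn → 10-1-1-1. Scheduled 28%. No special measure applies. → 28%.
Line E: stainless steel → 10-2; in bars → 10-2-3; clad → 10-2-3-2. Scheduled 37%. Galveny agreement on 10-2: CTH met → 6% available; Galveny agreement on 10-1-1-2: 10-2-3-2 not covered; preferential 6%. → 6%.
Sum: 9% + 45% + 7% + 28% + 6% = 95%.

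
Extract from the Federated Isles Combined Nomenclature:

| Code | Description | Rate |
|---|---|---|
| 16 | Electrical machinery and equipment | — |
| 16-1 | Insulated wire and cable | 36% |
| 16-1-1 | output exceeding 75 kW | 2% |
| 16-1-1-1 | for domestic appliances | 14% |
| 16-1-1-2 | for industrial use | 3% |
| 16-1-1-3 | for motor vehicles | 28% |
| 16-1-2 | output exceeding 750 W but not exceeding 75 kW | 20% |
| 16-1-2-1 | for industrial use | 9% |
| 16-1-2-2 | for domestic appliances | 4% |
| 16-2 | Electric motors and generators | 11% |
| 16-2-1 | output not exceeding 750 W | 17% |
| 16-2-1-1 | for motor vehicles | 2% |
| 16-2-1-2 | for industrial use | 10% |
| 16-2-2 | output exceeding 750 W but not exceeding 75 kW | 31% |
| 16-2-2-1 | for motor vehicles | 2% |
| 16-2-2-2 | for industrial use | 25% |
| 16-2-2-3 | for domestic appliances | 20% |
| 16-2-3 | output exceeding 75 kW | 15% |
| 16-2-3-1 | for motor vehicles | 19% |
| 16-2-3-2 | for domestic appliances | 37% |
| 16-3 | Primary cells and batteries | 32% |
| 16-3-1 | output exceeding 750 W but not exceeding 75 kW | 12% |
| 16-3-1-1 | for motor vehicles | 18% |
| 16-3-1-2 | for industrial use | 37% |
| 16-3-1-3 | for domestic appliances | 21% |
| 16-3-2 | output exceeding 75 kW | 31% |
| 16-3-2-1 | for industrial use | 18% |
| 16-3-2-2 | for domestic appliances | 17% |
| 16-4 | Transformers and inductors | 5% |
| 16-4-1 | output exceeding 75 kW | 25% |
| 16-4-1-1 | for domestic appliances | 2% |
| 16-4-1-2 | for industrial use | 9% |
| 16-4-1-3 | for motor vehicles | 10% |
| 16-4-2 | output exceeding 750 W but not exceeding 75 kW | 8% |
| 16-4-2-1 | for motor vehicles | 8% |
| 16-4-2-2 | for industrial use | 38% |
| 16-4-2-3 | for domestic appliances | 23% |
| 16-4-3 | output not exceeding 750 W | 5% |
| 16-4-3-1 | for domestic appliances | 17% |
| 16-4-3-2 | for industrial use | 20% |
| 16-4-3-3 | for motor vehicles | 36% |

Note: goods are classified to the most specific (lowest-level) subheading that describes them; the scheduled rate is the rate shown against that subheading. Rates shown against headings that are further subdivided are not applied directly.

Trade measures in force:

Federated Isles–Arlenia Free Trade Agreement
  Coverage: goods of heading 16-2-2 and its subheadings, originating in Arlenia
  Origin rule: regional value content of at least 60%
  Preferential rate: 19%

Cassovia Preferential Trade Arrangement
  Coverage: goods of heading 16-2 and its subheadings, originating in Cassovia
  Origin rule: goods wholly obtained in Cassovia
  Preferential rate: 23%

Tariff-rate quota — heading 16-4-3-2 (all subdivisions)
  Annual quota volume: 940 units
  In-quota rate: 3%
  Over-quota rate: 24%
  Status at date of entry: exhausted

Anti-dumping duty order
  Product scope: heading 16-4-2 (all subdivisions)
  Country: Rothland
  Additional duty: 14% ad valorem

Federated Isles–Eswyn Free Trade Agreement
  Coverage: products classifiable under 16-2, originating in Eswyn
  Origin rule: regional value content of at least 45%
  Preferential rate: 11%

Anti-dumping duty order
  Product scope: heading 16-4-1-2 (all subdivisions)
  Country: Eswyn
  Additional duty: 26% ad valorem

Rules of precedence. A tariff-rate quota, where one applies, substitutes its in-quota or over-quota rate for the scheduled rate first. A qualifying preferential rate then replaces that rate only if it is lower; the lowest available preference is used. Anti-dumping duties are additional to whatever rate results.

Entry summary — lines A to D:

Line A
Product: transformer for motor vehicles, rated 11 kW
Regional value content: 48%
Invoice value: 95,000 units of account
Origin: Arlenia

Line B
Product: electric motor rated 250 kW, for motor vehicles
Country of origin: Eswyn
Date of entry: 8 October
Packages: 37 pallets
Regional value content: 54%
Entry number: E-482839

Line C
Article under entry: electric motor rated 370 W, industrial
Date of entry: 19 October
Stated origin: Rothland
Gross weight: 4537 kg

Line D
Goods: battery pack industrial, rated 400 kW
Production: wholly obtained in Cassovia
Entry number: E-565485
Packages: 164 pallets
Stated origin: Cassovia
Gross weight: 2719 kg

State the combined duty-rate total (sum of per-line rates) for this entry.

Line A: transformer → 16-4; rated 11 kW → 16-4-2; for motor vehicles → 16-4-2-1. Scheduled 8%. Arlenia agreement on 16-2-2: 16-4-2-1 not covered. → 8%.
Line B: electric motor → 16-2; rated 250 kW → 16-2-3; for motor vehicles → 16-2-3-1. Scheduled 19%. Eswyn agreement on 16-2: RVC ≥ 45% → 11% available; preferential 11%. → 11%.
Line C: electric motor → 16-2; rated 370 W → 16-2-1; industrial → 16-2-1-2. Scheduled 10%. No special measure applies. → 10%.
Line D: battery pack → 16-3; rated 400 kW → 16-3-2; industrial → 16-3-2-1. Scheduled 18%. Cassovia agreement on 16-2: 16-3-2-1 not covered. → 18%.
Sum: 8% + 11% + 10% + 18% = 47%.

47%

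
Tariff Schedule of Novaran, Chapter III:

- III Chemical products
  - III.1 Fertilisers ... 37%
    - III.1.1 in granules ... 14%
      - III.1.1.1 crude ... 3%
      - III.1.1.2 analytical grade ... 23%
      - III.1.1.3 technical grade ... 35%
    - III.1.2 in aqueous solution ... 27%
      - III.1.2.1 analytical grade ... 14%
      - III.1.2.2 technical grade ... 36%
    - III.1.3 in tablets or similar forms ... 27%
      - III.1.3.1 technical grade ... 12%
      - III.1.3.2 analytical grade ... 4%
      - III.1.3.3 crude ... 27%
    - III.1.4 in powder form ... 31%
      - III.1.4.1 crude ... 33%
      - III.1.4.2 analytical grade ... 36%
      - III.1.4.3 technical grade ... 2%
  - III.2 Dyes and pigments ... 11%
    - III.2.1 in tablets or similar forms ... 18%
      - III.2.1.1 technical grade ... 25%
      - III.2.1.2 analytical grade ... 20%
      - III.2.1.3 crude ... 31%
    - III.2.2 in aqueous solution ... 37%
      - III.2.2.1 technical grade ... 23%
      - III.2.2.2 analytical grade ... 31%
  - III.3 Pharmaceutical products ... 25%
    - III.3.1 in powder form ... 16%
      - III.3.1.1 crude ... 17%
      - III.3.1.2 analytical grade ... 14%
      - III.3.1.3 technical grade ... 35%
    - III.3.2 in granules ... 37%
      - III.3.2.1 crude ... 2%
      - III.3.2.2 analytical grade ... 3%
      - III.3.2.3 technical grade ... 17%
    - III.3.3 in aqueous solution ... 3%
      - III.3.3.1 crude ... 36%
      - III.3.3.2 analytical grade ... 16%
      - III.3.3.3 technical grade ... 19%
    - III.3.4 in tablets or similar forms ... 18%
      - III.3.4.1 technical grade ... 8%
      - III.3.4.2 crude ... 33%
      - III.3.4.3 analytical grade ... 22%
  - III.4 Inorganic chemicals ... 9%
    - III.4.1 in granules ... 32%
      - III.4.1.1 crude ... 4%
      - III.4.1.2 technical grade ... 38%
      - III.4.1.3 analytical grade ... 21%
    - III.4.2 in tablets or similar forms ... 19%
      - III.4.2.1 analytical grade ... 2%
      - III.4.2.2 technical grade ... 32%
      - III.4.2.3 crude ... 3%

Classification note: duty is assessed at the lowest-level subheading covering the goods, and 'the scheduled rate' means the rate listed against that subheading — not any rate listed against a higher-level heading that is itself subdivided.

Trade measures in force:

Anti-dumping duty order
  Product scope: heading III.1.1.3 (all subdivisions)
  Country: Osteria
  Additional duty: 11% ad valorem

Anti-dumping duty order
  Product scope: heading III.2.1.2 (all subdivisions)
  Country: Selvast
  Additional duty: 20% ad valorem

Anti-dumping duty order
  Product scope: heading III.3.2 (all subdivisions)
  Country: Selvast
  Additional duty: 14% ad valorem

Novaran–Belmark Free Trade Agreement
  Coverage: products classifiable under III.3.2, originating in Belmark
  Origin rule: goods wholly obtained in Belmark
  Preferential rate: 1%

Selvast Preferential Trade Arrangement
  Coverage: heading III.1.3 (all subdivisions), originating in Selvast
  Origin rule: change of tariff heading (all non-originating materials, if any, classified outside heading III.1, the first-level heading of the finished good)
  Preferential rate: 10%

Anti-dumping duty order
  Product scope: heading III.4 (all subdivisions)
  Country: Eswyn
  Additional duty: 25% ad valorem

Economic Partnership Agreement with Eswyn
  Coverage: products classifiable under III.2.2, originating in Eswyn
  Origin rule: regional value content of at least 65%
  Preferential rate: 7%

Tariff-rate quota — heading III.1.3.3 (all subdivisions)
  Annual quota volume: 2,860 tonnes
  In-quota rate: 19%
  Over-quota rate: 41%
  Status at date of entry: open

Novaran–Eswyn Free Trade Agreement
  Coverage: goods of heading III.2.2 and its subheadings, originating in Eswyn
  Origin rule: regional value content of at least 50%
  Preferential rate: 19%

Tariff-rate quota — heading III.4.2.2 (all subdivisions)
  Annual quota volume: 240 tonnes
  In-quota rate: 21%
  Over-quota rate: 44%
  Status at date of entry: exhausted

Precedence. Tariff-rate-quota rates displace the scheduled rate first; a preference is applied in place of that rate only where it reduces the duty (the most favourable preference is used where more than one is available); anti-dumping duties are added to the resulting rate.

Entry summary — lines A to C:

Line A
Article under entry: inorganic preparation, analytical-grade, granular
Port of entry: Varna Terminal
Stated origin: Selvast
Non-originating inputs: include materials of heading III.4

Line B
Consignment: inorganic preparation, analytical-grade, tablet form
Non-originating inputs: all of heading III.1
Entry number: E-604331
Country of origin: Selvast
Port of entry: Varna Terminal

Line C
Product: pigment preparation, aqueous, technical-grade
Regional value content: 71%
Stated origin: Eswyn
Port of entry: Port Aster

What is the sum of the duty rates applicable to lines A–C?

30%

Line A: inorganic → III.4; granular → III.4.1; analytical-grade → III.4.1.3. Scheduled 21%. Selvast agreement on III.1.3: III.4.1.3 not covered. → 21%.
Line B: inorganic → III.4; tablet form → III.4.2; analytical-grade → III.4.2.1. Scheduled 2%. Selvast agreement on III.1.3: III.4.2.1 not covered. → 2%.
Line C: pigment → III.2; aqueous → III.2.2; technical-grade → III.2.2.1. Scheduled 23%. Eswyn agreement on III.2.2: RVC ≥ 65% → 7% available; Eswyn agreement on III.2.2: RVC ≥ 50% → 19% available; preferential 7%. → 7%.
Sum: 21% + 2% + 7% = 30%.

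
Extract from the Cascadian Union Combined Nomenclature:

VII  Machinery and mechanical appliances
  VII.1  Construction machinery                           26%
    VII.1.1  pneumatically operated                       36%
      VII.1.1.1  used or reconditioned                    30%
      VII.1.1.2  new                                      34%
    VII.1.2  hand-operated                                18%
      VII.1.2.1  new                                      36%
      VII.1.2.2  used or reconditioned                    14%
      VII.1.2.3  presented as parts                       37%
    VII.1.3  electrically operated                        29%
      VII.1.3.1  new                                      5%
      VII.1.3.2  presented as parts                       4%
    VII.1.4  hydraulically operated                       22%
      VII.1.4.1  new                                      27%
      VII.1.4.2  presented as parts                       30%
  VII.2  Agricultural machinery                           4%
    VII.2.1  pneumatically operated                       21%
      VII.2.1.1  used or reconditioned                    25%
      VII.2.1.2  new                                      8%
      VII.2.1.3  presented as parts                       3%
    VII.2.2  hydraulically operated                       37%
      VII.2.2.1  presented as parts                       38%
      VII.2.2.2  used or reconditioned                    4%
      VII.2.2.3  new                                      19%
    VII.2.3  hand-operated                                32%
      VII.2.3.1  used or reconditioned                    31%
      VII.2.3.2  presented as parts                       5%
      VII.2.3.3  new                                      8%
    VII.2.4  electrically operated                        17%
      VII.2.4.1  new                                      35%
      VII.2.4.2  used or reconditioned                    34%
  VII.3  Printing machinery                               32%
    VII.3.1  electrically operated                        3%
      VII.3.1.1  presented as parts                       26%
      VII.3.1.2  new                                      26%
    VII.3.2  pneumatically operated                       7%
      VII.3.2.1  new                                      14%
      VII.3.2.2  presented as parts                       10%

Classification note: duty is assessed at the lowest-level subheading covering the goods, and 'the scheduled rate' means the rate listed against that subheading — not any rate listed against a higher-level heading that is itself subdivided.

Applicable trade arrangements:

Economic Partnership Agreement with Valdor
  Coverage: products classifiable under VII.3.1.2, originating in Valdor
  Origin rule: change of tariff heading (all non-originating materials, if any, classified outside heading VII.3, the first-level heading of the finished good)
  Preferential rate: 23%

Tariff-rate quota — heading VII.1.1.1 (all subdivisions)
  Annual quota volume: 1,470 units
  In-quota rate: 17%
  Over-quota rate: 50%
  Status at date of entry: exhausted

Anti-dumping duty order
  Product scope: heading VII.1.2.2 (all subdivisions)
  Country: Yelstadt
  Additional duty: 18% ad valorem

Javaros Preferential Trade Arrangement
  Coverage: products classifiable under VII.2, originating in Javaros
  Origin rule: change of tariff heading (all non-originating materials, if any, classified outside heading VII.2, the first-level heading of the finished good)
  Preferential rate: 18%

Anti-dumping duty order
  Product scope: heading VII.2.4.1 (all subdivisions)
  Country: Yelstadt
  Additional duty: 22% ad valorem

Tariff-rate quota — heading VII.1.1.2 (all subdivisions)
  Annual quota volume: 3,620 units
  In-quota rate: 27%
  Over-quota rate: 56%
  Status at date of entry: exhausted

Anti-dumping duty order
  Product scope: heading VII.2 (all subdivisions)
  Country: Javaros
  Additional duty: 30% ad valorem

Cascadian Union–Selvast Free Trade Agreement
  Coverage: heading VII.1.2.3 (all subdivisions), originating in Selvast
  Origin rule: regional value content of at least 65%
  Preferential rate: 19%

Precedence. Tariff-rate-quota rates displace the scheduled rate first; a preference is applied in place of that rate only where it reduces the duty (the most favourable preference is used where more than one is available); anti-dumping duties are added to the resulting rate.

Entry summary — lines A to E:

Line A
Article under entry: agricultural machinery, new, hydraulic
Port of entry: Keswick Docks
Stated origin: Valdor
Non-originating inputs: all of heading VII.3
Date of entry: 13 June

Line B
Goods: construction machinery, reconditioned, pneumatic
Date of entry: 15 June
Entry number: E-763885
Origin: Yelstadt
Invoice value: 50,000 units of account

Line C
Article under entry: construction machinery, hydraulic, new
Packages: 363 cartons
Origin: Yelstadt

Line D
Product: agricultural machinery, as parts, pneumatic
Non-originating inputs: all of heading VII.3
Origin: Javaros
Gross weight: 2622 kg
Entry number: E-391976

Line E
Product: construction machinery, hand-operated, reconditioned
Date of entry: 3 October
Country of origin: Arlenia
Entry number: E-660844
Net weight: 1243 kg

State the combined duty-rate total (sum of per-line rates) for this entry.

Line A: agricultural → VII.2; hydraulic → VII.2.2; new → VII.2.2.3. Scheduled 19%. Valdor agreement on VII.3.1.2: VII.2.2.3 not covered. → 19%.
Line B: construction → VII.1; pneumatic → VII.1.1; reconditioned → VII.1.1.1. Scheduled 30%. quota on VII.1.1.1 exhausted → over-quota 50%. → 50%.
Line C: construction → VII.1; hydraulic → VII.1.4; new → VII.1.4.1. Scheduled 27%. No special measure applies. → 27%.
Line D: agricultural → VII.2; pneumatic → VII.2.1; as parts → VII.2.1.3. Scheduled 3%. Javaros agreement on VII.2: CTH met → 18% available; preference 18% not lower than 3% → no reduction; anti-dumping (Javaros, VII.2): +30%; total 3% + 30% = 33%. → 33%.
Line E: construction → VII.1; hand-operated → VII.1.2; reconditioned → VII.1.2.2. Scheduled 14%. No special measure applies. → 14%.
Sum: 19% + 50% + 27% + 33% + 14% = 143%.

143%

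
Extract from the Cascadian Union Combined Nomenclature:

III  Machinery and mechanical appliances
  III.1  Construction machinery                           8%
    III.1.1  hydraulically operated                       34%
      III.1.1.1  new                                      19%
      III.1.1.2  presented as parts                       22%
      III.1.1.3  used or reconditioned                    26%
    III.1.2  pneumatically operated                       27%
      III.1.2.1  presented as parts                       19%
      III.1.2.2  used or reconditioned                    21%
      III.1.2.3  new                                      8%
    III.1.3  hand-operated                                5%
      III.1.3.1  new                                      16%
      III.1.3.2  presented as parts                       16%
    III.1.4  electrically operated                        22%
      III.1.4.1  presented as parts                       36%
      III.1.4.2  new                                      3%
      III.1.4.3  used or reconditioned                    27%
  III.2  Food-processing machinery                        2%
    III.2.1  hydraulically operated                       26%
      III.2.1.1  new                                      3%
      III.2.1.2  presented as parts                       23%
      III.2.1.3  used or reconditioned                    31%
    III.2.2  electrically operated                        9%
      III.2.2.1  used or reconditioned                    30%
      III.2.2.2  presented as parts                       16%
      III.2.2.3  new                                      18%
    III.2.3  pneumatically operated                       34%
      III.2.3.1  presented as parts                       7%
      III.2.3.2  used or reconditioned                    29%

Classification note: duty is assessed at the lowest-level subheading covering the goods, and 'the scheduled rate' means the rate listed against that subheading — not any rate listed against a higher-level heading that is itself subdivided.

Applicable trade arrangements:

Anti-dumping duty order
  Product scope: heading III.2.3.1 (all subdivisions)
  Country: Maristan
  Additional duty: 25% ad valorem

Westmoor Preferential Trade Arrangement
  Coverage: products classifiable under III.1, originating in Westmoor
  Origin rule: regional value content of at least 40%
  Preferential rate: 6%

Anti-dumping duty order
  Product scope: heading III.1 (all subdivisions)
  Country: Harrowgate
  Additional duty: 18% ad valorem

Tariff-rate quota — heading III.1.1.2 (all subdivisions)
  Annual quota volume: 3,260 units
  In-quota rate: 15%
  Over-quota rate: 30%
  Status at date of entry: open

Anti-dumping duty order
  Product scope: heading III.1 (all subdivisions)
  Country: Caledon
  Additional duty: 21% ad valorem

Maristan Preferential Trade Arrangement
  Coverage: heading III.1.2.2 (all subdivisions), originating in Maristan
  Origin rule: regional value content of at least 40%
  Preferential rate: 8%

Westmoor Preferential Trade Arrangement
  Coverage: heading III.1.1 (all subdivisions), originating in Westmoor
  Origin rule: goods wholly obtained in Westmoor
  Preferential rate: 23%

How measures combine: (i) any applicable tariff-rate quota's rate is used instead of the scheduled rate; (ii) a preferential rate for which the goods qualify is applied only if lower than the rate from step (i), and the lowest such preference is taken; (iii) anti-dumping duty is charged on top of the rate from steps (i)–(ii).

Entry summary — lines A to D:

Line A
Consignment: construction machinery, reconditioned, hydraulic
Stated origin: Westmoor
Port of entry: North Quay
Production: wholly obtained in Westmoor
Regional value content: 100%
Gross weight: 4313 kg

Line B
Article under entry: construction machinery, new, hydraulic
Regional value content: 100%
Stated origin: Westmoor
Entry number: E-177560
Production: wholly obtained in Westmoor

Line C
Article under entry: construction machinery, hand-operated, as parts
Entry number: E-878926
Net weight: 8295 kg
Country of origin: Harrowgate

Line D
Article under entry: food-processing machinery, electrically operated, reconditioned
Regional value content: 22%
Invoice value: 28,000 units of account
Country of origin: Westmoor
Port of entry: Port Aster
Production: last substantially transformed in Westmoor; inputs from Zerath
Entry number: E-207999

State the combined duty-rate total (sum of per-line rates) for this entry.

76%

Line A: construction → III.1; hydraulic → III.1.1; reconditioned → III.1.1.3. Scheduled 26%. Westmoor agreement on III.1: RVC ≥ 40% → 6% available; Westmoor agreement on III.1.1: wholly obtained → 23% available; preferential 6%. → 6%.
Line B: construction → III.1; hydraulic → III.1.1; new → III.1.1.1. Scheduled 19%. Westmoor agreement on III.1: RVC ≥ 40% → 6% available; Westmoor agreement on III.1.1: wholly obtained → 23% available; preferential 6%. → 6%.
Line C: construction → III.1; hand-operated → III.1.3; as parts → III.1.3.2. Scheduled 16%. anti-dumping (Harrowgate, III.1): +18%; total 16% + 18% = 34%. → 34%.
Line D: food-processing → III.2; electrically operated → III.2.2; reconditioned → III.2.2.1. Scheduled 30%. Westmoor agreement on III.1: III.2.2.1 not covered; Westmoor agreement on III.1.1: III.2.2.1 not covered. → 30%.
Sum: 6% + 6% + 34% + 30% = 76%.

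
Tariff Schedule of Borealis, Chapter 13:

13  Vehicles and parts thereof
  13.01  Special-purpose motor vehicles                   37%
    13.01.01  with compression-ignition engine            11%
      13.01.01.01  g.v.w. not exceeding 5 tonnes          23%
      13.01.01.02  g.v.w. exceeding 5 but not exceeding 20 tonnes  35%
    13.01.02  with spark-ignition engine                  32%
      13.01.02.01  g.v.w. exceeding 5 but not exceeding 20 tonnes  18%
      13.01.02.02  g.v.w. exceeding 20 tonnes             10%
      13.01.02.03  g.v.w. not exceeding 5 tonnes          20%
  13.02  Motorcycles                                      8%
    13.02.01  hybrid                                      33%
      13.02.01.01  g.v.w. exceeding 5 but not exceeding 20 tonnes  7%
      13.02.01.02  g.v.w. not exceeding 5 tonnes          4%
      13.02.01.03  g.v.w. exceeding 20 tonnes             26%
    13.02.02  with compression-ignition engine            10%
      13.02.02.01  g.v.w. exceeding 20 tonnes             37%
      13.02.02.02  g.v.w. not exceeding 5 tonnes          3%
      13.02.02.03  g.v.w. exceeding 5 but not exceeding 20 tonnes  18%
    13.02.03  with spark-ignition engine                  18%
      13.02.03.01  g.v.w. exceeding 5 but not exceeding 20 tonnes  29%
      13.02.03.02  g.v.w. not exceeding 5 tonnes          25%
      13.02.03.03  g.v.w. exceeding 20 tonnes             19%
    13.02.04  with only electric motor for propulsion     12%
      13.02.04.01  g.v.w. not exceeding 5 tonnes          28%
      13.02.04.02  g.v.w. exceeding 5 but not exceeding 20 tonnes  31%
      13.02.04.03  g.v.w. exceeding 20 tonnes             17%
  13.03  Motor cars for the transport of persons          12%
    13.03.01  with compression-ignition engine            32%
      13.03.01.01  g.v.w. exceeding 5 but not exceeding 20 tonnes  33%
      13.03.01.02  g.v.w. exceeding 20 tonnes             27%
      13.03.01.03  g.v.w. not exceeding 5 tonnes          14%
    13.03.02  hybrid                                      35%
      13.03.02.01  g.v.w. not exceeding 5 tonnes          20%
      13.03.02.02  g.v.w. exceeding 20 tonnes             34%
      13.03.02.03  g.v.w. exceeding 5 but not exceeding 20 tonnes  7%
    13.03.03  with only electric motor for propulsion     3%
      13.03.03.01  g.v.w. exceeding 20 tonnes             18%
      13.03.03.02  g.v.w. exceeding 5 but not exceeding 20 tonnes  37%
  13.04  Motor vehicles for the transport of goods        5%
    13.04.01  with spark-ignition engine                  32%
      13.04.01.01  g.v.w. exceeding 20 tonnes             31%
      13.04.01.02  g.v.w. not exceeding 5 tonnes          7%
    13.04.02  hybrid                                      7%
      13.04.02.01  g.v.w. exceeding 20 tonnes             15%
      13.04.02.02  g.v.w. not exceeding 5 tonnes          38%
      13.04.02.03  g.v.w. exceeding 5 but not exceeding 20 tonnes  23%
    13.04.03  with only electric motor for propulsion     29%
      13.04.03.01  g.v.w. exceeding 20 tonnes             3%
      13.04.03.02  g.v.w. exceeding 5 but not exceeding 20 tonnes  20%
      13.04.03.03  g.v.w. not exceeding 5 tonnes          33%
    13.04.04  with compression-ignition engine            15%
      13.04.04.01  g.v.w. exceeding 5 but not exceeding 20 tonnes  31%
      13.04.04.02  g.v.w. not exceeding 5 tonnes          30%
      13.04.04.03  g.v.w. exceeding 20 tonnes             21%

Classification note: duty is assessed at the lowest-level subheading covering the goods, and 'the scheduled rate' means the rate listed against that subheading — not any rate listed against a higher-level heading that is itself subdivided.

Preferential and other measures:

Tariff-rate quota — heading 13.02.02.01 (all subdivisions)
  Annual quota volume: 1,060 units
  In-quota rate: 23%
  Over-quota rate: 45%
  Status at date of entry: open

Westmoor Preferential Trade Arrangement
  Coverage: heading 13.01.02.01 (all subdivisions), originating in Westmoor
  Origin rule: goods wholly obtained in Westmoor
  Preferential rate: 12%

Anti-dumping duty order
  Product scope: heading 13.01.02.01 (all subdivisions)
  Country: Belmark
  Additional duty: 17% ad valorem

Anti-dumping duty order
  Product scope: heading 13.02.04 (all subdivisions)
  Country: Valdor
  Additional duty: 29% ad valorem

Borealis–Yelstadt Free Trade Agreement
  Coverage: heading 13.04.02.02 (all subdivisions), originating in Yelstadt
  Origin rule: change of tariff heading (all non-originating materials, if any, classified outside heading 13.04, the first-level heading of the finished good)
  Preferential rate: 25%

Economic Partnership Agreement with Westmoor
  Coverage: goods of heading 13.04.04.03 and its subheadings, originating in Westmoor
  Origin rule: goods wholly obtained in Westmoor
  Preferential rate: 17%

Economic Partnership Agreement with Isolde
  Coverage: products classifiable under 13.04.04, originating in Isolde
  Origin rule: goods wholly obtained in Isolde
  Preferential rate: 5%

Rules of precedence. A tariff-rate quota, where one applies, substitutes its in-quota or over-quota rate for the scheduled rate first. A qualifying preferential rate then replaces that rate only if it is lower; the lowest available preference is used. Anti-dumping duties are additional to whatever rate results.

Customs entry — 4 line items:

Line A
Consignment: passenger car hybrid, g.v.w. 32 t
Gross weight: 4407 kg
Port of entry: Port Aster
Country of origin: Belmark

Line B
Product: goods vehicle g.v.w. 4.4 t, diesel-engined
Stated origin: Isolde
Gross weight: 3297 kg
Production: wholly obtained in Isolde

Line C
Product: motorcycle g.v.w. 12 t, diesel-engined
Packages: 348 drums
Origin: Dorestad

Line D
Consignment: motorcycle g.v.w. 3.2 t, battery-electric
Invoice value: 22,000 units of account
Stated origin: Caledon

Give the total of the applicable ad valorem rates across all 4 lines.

Line A: passenger car → 13.03; hybrid → 13.03.02; g.v.w. 32 t → 13.03.02.02. Scheduled 34%. No special measure applies. → 34%.
Line B: goods vehicle → 13.04; diesel-engined → 13.04.04; g.v.w. 4.4 t → 13.04.04.02. Scheduled 30%. Isolde agreement on 13.04.04: wholly obtained → 5% available; preferential 5%. → 5%.
Line C: motorcycle → 13.02; diesel-engined → 13.02.02; g.v.w. 12 t → 13.02.02.03. Scheduled 18%. No special measure applies. → 18%.
Line D: motorcycle → 13.02; battery-electric → 13.02.04; g.v.w. 3.2 t → 13.02.04.01. Scheduled 28%. No special measure applies. → 28%.
Sum: 34% + 5% + 18% + 28% = 85%.

85%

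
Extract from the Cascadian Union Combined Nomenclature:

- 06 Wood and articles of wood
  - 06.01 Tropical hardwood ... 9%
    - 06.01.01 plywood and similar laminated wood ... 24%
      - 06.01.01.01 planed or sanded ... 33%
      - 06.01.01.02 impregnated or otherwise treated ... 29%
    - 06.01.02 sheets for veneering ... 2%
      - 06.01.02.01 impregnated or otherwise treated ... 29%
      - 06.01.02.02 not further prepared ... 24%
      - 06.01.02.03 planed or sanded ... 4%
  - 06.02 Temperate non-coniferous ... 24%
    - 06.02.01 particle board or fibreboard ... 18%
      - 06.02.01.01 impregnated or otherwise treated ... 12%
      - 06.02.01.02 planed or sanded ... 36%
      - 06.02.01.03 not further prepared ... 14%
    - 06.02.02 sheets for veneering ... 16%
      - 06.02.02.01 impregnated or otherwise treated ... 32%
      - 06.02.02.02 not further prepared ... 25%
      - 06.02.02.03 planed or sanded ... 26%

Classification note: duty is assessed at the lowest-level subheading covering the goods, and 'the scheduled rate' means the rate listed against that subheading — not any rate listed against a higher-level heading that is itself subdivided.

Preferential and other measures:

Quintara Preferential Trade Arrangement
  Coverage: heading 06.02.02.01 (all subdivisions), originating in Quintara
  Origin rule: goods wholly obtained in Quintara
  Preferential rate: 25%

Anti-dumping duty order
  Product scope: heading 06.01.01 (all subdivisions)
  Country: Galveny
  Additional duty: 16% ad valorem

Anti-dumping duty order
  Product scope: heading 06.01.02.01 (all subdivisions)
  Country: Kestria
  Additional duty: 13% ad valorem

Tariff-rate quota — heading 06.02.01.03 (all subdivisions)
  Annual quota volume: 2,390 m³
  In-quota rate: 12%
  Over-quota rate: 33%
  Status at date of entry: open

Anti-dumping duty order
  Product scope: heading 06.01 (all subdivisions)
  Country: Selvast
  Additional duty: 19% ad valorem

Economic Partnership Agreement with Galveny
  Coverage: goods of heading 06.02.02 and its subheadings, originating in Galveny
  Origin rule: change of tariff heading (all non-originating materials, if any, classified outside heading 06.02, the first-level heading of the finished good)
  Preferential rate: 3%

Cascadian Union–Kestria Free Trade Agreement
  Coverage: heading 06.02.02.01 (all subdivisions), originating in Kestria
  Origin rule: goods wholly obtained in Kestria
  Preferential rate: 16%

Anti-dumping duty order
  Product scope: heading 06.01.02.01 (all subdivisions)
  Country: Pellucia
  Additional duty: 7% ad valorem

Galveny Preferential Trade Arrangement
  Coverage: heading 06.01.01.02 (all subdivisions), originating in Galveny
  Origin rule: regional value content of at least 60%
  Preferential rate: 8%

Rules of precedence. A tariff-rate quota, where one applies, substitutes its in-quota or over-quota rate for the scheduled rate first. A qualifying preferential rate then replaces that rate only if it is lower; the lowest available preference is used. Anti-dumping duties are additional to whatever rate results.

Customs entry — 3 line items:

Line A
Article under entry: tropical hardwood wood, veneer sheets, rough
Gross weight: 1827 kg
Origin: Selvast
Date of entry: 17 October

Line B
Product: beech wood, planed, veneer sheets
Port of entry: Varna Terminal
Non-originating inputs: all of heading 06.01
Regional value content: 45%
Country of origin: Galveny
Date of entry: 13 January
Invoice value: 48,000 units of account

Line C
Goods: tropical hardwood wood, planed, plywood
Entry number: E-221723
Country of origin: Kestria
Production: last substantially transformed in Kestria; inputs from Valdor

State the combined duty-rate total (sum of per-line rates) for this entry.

Line A: tropical hardwood → 06.01; veneer sheets → 06.01.02; rough → 06.01.02.02. Scheduled 24%. anti-dumping (Selvast, 06.01): +19%; total 24% + 19% = 43%. → 43%.
Line B: beech → 06.02; veneer sheets → 06.02.02; planed → 06.02.02.03. Scheduled 26%. Galveny agreement on 06.02.02: CTH met → 3% available; Galveny agreement on 06.01.01.02: 06.02.02.03 not covered; preferential 3%. → 3%.
Line C: tropical hardwood → 06.01; plywood → 06.01.01; planed → 06.01.01.01. Scheduled 33%. Kestria agreement on 06.02.02.01: 06.01.01.01 not covered. → 33%.
Sum: 43% + 3% + 33% = 79%.

79%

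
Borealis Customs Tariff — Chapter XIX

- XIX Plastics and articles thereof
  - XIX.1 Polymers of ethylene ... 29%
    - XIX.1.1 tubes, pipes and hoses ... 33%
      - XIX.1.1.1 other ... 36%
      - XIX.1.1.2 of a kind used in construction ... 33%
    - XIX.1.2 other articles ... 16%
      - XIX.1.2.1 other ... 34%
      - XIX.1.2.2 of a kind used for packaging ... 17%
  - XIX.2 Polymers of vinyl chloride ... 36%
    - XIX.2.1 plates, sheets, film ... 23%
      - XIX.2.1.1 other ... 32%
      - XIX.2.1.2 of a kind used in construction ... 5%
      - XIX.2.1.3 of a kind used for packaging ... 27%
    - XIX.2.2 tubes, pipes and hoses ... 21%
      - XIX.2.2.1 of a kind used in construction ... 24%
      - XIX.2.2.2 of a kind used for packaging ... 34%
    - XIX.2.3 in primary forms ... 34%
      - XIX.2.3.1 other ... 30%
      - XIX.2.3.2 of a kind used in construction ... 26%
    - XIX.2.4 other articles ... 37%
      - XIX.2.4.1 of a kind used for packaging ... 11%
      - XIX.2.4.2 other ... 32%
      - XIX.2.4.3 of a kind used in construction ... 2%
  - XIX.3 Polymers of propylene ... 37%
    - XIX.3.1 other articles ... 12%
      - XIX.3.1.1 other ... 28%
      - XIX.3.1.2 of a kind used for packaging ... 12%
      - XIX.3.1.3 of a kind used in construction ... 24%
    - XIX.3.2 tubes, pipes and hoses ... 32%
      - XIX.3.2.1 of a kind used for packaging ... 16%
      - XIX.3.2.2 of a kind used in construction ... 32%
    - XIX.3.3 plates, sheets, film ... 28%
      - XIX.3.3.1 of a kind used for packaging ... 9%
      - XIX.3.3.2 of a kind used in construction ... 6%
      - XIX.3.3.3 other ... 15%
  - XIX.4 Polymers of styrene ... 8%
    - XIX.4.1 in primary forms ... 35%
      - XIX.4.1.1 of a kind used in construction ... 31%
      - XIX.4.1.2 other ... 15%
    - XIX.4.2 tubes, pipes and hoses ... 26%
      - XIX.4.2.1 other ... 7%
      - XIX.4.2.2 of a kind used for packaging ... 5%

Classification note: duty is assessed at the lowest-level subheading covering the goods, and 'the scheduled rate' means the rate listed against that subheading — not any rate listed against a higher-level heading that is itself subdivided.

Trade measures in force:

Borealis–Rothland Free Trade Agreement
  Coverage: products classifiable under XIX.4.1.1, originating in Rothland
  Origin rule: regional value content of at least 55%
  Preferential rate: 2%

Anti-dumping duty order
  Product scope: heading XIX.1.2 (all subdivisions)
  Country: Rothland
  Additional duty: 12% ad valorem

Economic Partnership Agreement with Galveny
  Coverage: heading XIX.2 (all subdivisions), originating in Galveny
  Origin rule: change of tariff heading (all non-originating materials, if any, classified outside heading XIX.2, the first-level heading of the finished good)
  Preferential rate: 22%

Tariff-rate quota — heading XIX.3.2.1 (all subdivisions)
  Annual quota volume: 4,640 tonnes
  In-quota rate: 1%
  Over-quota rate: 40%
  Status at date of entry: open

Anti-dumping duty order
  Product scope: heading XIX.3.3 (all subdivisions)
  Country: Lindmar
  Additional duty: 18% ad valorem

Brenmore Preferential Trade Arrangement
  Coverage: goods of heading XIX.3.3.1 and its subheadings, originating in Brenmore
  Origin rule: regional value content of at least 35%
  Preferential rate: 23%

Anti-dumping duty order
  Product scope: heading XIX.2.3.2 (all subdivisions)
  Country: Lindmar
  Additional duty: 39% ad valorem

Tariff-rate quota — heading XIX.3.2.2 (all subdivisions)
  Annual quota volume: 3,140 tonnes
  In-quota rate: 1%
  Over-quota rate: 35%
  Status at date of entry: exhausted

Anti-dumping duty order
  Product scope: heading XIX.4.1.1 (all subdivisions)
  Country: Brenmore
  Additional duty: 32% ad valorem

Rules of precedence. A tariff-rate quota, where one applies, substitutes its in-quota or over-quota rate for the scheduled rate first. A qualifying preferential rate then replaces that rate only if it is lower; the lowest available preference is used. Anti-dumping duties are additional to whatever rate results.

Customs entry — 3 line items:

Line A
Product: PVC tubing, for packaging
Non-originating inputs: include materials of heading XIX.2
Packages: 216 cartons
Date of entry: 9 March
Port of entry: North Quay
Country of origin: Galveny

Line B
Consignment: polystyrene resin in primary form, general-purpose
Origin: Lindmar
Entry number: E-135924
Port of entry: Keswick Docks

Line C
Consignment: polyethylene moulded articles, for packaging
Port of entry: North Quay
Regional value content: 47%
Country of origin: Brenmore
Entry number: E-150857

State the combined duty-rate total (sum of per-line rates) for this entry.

Line A: PVC → XIX.2; tubing → XIX.2.2; for packaging → XIX.2.2.2. Scheduled 34%. Galveny agreement on XIX.2: CTH not met. → 34%.
Line B: polystyrene → XIX.4; resin in primary form → XIX.4.1; general-purpose → XIX.4.1.2. Scheduled 15%. No special measure applies. → 15%.
Line C: polyethylene → XIX.1; moulded articles → XIX.1.2; for packaging → XIX.1.2.2. Scheduled 17%. Brenmore agreement on XIX.3.3.1: XIX.1.2.2 not covered. → 17%.
Sum: 34% + 15% + 17% = 66%.

66%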